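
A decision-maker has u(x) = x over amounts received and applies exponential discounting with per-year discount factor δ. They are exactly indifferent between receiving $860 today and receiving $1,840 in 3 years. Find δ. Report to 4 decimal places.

δ ≈ 0.7761

The payoff in 3 years is discounted by δ^3, so u(860) = δ^3·u(1840) and δ^3 = u(860)/u(1840).
With u(x) = x: δ^3 = 860/1840 = 0.46739.
So δ = 0.46739^(1/3) ≈ 0.7761.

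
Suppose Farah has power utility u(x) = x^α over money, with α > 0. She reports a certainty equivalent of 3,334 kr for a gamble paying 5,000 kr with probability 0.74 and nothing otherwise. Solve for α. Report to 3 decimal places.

EU(lottery) = 0.74·5000^α + 0.26·0 = 0.74·5000^α.
Indifference: 3334^α = 0.74·5000^α, so (3334/5000)^α = 0.74.
α = ln(0.74) / ln(3334/5000) = -0.301105/-0.405265 ≈ 0.743.

α ≈ 0.743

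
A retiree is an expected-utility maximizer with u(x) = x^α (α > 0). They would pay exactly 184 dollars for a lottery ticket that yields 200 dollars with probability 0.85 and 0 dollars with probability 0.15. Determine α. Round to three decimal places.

EU(lottery) = 0.85·200^α + 0.15·0 = 0.85·200^α.
Setting u(184) equal to that: 184^α = 0.85·200^α ⇒ (184/200)^α = 0.85.
Take logs: α = ln 0.85 / ln(184/200) ≈ 1.94910.

α ≈ 1.949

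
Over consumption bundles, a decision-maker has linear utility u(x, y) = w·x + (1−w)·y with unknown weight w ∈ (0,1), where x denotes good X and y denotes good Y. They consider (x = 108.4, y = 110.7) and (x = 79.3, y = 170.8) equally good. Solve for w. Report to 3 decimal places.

w = 0.674

Equating utilities: w·108.4 + (1−w)·110.7 = w·79.3 + (1−w)·170.8.
w·(108.4−79.3) = (1−w)·(170.8−110.7), i.e. w·29.1 = (1−w)·60.1.
Hence w = 60.1/(29.1+60.1) = 60.1/89.2 = 0.674.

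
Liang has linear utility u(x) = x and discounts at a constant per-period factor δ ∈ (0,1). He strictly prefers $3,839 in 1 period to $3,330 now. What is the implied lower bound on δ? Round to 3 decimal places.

δ > 0.867

Under u(x) = x this choice says 3330 < δ·3839.
Dividing through by 3839 gives δ > 0.86741.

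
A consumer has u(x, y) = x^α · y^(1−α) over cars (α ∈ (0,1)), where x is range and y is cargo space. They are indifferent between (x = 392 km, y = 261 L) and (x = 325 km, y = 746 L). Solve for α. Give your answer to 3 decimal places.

Set the two utilities equal: 392^α·261^(1−α) = 325^α·746^(1−α).
(392/325)^α = (746/261)^(1−α); take logs: α·ln(392/325) = (1−α)·ln(746/261), i.e. α·0.187437 = (1−α)·1.050205.
With A = 0.187437 and B = 1.050205: α·A = (1−α)·B, so α = B/(A+B) = 1.050205/1.237642 ≈ 0.849.

α ≈ 0.849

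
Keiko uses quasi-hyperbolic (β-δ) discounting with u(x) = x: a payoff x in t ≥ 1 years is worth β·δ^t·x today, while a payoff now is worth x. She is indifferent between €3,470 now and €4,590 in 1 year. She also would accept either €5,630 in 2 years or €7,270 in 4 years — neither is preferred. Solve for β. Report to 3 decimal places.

β ≈ 0.859

The second indifference involves only future payoffs, so β cancels: β·δ^2·5630 = β·δ^4·7270, giving δ^2 = 5630/7270 = 0.77442, so δ = 0.88001.
Now use the now-vs-future pair: 3470 = β·δ·4590 gives β = 3470/(0.88001·4590) ≈ 0.859.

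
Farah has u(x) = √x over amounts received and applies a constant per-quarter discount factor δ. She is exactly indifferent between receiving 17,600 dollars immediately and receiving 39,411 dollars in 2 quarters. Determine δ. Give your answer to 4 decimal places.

δ ≈ 0.8175

Equating discounted utilities: u(17600) = δ^2·u(39411) ⇒ δ^2 = u(17600)/u(39411).
With u(x) = √x: δ^2 = √17600/√39411 = √(17600/39411) = 0.66826.
So δ = 0.66826^(1/2) ≈ 0.8175.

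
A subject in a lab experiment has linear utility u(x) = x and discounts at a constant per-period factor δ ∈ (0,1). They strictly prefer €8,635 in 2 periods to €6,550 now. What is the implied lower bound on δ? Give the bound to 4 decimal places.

Comparing present values: 6550 < δ^2·8635.
Hence δ^2 > 6550/8635 = 0.75854, and x ↦ x^(1/2) is increasing on (0,∞).
δ > 0.75854^(1/2) = 0.8709.

δ > 0.8709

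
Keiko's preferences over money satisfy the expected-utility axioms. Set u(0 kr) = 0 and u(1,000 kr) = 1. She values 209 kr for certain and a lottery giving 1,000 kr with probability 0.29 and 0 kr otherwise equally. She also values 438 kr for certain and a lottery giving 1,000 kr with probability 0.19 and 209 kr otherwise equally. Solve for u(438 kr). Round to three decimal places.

First, u(209 kr) = 0.29·u(1,000 kr) + 0.71·u(0 kr) = 0.29.
The second indifference gives u(438 kr) = 0.19·u(1,000 kr) + 0.81·u(209 kr) = 0.19·1.00 + 0.81·0.29 = 0.4249.

0.425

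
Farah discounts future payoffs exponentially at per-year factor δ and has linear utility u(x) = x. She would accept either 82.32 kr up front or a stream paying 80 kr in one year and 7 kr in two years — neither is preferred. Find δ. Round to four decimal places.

Present value of the stream is 80·δ + 7·δ². Indifference gives 80δ + 7δ² = 82.32.
Rearranged: 7δ² + 80δ − 82.32 = 0.
The positive root is δ = [−80 + √(80² + 4·7·82.32)] / (2·7) = (−80 + 93.300)/14 ≈ 0.9500.

δ ≈ 0.9500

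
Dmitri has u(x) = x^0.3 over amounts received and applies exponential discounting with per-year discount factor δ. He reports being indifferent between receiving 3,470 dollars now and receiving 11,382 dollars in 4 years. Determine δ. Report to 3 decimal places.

δ ≈ 0.915

Indifference means u(3470) = δ^4 · u(11382), so δ^4 = u(3470)/u(11382).
With u(x) = x^0.3: δ^4 = 3470^0.3/11382^0.3 = (3470/11382)^0.3 = 0.70022.
Taking the 4th root: δ = 0.70022^(1/4) ≈ 0.915.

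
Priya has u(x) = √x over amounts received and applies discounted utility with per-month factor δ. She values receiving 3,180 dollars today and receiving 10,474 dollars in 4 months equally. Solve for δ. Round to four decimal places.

δ ≈ 0.8616

Equating discounted utilities: u(3180) = δ^4·u(10474) ⇒ δ^4 = u(3180)/u(10474).
Since u(x) = √x, δ^4 = √(3180/10474) = 0.55101.
So δ = 0.55101^(1/4) ≈ 0.8616.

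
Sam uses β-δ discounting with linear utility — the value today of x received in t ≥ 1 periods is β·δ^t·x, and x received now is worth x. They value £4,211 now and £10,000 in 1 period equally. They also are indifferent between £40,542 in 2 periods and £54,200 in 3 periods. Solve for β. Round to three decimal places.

β ≈ 0.563

Both payoffs in the second observation are in the future, so β drops out: δ^2·40542 = δ^3·54200 ⇒ δ = 40542/54200 = 0.74801.
Substituting δ into 4211 = β·δ·10000: β = 4211/(7480.074) ≈ 0.563.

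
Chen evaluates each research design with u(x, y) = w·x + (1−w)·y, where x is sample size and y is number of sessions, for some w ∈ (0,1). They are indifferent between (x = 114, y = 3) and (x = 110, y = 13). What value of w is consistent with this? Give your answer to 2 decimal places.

Equating utilities: w·114 + (1−w)·3 = w·110 + (1−w)·13.
w·(114−110) = (1−w)·(13−3), i.e. w·4 = (1−w)·10.
Hence w = 10/(4+10) = 10/14 = 0.71.

w = 0.71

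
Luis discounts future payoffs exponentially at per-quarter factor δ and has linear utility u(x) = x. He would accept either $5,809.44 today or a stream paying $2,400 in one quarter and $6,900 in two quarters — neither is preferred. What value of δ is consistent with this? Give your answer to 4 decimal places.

δ ≈ 0.7600

Present value of the stream is 2400·δ + 6900·δ². Indifference gives 2400δ + 6900δ² = 5809.44.
That is, 6900δ² + 2400δ − 5809.44 = 0, a quadratic in δ.
δ = (−2400 + √(2400² + 4·6900·5809.44)) / (2·6900) = (−2400 + √166100544.00) / 13800 ≈ 0.7600.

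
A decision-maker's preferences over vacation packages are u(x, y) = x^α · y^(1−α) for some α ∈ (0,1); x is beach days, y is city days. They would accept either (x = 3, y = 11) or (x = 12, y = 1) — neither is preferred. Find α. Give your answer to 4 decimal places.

The Cobb–Douglas utilities coincide, so 3^α·11^(1−α) = 12^α·1^(1−α).
Rearrange to (3/12)^α = (1/11)^(1−α) and take logs: α·-1.3862944 = (1−α)·-2.3978953.
With A = -1.3862944 and B = -2.3978953: α·A = (1−α)·B, so α = B/(A+B) = -2.3978953/-3.7841897 ≈ 0.6337.

α ≈ 0.6337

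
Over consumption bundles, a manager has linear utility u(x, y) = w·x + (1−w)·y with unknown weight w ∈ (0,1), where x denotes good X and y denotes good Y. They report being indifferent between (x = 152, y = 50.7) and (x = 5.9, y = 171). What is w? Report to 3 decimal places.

Equating utilities: w·152 + (1−w)·50.7 = w·5.9 + (1−w)·171.
w·(152−5.9) = (1−w)·(171−50.7), i.e. w·146.1 = (1−w)·120.3.
Hence w = 120.3/(146.1+120.3) = 120.3/266.4 = 0.452.

w = 0.452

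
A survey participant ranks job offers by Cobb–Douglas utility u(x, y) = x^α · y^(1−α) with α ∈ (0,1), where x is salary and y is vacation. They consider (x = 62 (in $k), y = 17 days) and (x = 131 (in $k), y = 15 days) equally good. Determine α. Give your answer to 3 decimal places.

α ≈ 0.143

Set the two utilities equal: 62^α·17^(1−α) = 131^α·15^(1−α).
(62/131)^α = (15/17)^(1−α); take logs: α·ln(62/131) = (1−α)·ln(15/17), i.e. α·-0.748063 = (1−α)·-0.125163.
Thus α·(-0.873226) = -0.125163, so α = -0.125163/-0.873226 ≈ 0.143.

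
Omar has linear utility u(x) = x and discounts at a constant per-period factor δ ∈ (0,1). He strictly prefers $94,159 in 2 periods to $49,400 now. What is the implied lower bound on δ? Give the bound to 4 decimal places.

δ > 0.7243

The preference means 49400 < δ^2·94159.
Dividing by 94159: δ^2 > 0.52464. Both sides are positive, so the square root keeps the direction.
δ > (49400/94159)^(1/2) ≈ 0.7243.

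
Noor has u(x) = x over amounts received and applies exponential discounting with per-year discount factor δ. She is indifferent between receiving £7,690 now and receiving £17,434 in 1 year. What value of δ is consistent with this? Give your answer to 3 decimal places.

The payoff in 1 year is discounted by δ, so u(7690) = δ·u(17434) and δ = u(7690)/u(17434).
With u(x) = x: δ = 7690/17434 = 0.44109.

δ ≈ 0.441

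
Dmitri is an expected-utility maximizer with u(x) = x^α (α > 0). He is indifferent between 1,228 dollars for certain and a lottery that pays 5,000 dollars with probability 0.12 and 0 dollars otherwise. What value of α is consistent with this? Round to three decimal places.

Since u(0) = 0, the lottery's EU is 0.12·5000^α.
Indifference: 1228^α = 0.12·5000^α, so (1228/5000)^α = 0.12.
α = ln(0.12) / ln(1228/5000) = -2.120264/-1.404051 ≈ 1.510.

α ≈ 1.510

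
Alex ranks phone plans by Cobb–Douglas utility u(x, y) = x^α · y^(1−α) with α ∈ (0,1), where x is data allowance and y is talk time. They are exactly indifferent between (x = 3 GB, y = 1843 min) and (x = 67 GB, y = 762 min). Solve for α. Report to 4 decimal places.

Set the two utilities equal: 3^α·1843^(1−α) = 67^α·762^(1−α).
Rearrange to (3/67)^α = (762/1843)^(1−α) and take logs: α·-3.1060803 = (1−α)·-0.8832034.
So α/(1−α) = (-0.8832034)/(-3.1060803) = 0.2843466, and α = 0.2843466/1.2843466 ≈ 0.2214.

α ≈ 0.2214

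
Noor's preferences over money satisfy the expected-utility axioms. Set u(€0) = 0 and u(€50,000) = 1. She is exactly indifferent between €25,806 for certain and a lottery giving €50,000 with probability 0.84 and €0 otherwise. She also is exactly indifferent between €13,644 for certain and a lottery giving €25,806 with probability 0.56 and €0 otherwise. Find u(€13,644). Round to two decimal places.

From the first indifference, u(€25,806) = 0.84·u(€50,000) + 0.16·u(€0) = 0.84·1 + 0.16·0 = 0.84.
The second indifference gives u(€13,644) = 0.56·u(€25,806) + 0.44·u(€0) = 0.56·0.84 + 0.44·0.00 = 0.4704.

0.47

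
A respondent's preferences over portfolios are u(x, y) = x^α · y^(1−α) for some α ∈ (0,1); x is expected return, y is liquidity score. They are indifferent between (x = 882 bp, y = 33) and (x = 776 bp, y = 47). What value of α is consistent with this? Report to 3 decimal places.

α ≈ 0.734

Indifference: 882^α · 33^(1−α) = 776^α · 47^(1−α).
(882/776)^α = (47/33)^(1−α); take logs: α·ln(882/776) = (1−α)·ln(47/33), i.e. α·0.128040 = (1−α)·0.353640.
Thus α·(0.481680) = 0.353640, so α = 0.353640/0.481680 ≈ 0.734.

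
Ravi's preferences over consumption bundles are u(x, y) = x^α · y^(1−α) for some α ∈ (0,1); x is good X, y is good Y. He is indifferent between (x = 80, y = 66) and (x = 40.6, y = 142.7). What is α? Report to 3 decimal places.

The Cobb–Douglas utilities coincide, so 80^α·66^(1−α) = 40.6^α·142.7^(1−α).
Taking logs: α·ln 80 + (1−α)·ln 66 = α·ln 40.6 + (1−α)·ln 142.7, i.e. α·0.678259 = (1−α)·0.771090.
With A = 0.678259 and B = 0.771090: α·A = (1−α)·B, so α = B/(A+B) = 0.771090/1.449349 ≈ 0.532.

α ≈ 0.532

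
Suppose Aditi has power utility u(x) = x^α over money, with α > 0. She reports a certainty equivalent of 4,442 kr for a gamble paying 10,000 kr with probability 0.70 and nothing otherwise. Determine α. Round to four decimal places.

α ≈ 0.4395

The lottery's expected utility is 0.70·u(10000) + 0.30·u(0) = 0.70·10000^α (since u(0) = 0 for α > 0).
Indifference: 4442^α = 0.70·10000^α, so (4442/10000)^α = 0.70.
Take logs: α = ln 0.70 / ln(4442/10000) ≈ 0.439536.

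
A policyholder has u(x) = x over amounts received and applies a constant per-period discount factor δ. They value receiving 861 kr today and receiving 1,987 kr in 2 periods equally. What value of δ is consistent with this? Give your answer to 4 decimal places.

δ ≈ 0.6583

The payoff in 2 periods is discounted by δ^2, so u(861) = δ^2·u(1987) and δ^2 = u(861)/u(1987).
With u(x) = x: δ^2 = 861/1987 = 0.43332.
Hence δ = (0.43332)^(1/2) = 0.658268.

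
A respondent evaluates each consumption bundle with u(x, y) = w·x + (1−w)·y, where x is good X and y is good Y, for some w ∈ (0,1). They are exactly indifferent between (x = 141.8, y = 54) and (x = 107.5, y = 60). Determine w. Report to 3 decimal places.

w = 0.149

Indifference: w·141.8 + (1−w)·54 = w·107.5 + (1−w)·60.
w·(141.8−107.5) = (1−w)·(60−54), i.e. w·34.3 = (1−w)·6.
Hence w = 6/(34.3+6) = 6/40.3 = 0.149.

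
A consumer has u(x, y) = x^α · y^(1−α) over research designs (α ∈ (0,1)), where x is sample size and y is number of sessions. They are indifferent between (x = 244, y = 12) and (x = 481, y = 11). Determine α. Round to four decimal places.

Indifference: 244^α · 12^(1−α) = 481^α · 11^(1−α).
Taking logs: α·ln 244 + (1−α)·ln 12 = α·ln 481 + (1−α)·ln 11, i.e. α·-0.6786990 = (1−α)·-0.0870114.
Thus α·(-0.7657104) = -0.0870114, so α = -0.0870114/-0.7657104 ≈ 0.1136.

α ≈ 0.1136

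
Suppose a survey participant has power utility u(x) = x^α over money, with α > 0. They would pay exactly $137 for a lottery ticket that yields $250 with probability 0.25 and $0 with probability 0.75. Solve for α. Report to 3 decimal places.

The lottery's expected utility is 0.25·u(250) + 0.75·u(0) = 0.25·250^α (since u(0) = 0 for α > 0).
Indifference: 137^α = 0.25·250^α, so (137/250)^α = 0.25.
α = ln(0.25) / ln(137/250) = -1.386294/-0.601480 ≈ 2.305.

α ≈ 2.305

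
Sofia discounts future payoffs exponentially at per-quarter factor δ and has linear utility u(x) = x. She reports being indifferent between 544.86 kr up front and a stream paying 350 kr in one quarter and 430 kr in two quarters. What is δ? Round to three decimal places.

δ ≈ 0.790

Present value of the stream is 350·δ + 430·δ². Indifference gives 350δ + 430δ² = 544.86.
Rearranged: 430δ² + 350δ − 544.86 = 0.
By the quadratic formula (taking the positive root), δ = (−350 + √1059659.20) / 860 ≈ 0.790.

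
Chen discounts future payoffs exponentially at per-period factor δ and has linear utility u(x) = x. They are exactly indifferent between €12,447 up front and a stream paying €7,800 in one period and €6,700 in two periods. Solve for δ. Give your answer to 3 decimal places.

δ ≈ 0.900

The stream is worth 7800δ + 6700δ² today, so 7800δ + 6700δ² = 12447.
Rearranged: 6700δ² + 7800δ − 12447 = 0.
The positive root is δ = [−7800 + √(7800² + 4·6700·12447)] / (2·6700) = (−7800 + 19860.000)/13400 ≈ 0.900.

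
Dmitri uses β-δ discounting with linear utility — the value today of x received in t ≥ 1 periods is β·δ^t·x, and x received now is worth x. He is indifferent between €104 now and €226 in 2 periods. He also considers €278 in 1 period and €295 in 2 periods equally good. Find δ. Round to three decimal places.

Both payoffs in the second observation are in the future, so β drops out: δ^1·278 = δ^2·295 ⇒ δ = 278/295 = 0.94237.

δ ≈ 0.942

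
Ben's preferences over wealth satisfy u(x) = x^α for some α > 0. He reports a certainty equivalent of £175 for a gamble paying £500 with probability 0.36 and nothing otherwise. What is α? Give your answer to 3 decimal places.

α ≈ 0.973

Since u(0) = 0, the lottery's EU is 0.36·500^α.
Indifference: 175^α = 0.36·500^α, so (175/500)^α = 0.36.
Taking logs: α·ln(175/500) = ln(0.36), so α = -1.021651 / -1.049822 ≈ 0.973.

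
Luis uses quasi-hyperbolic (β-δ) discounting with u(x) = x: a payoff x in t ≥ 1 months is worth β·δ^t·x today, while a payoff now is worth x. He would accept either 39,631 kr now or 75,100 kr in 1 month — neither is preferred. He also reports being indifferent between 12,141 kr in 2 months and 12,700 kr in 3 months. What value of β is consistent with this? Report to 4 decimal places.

β ≈ 0.5520

The second indifference involves only future payoffs, so β cancels: β·δ^2·12141 = β·δ^3·12700, giving δ = 12141/12700 = 0.95598.
Now use the now-vs-future pair: 39631 = β·δ·75100 gives β = 39631/(0.95598·75100) ≈ 0.5520.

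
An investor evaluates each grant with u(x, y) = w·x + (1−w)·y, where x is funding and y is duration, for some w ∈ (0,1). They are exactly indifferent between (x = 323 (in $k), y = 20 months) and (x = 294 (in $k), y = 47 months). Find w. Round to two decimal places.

Indifference: w·323 + (1−w)·20 = w·294 + (1−w)·47.
Rearranging, 29·w − 27·(1−w) = 0.
The marginal rate of substitution is 27/29, so w = 27/(29+27) = 0.48.

w = 0.48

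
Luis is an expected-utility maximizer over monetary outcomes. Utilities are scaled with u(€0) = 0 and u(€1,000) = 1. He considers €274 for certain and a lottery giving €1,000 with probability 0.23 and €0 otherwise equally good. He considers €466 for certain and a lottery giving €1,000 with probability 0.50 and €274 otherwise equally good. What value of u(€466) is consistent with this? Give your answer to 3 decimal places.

First, u(€274) = 0.23·u(€1,000) + 0.77·u(€0) = 0.23.
The second indifference gives u(€466) = 0.50·u(€1,000) + 0.50·u(€274) = 0.50·1.00 + 0.50·0.23 = 0.6150.

0.615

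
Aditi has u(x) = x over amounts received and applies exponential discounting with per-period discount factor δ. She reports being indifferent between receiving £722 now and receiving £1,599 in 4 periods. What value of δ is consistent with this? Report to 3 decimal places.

δ ≈ 0.820

Equating discounted utilities: u(722) = δ^4·u(1599) ⇒ δ^4 = u(722)/u(1599).
With u(x) = x: δ^4 = 722/1599 = 0.45153.
Taking the 4th root: δ = 0.45153^(1/4) ≈ 0.820.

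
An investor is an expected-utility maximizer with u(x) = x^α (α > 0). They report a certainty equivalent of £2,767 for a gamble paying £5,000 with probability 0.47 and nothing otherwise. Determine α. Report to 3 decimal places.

α ≈ 1.276

Since u(0) = 0, the lottery's EU is 0.47·5000^α.
Setting u(2767) equal to that: 2767^α = 0.47·5000^α ⇒ (2767/5000)^α = 0.47.
α = ln(0.47) / ln(2767/5000) = -0.755023/-0.591674 ≈ 1.276.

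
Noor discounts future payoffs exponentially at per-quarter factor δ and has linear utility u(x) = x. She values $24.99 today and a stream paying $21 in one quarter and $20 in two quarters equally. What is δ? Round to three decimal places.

δ ≈ 0.710

The stream is worth 21δ + 20δ² today, so 21δ + 20δ² = 24.99.
That is, 20δ² + 21δ − 24.99 = 0, a quadratic in δ.
By the quadratic formula (taking the positive root), δ = (−21 + √2440.20) / 40 ≈ 0.710.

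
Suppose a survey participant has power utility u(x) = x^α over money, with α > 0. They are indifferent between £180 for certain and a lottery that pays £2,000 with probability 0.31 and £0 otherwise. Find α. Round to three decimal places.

Since u(0) = 0, the lottery's EU is 0.31·2000^α.
Equating: 180^α = 0.31·2000^α, i.e. 0.0900^α = 0.31.
Taking logs: α·ln(180/2000) = ln(0.31), so α = -1.171183 / -2.407946 ≈ 0.486.

α ≈ 0.486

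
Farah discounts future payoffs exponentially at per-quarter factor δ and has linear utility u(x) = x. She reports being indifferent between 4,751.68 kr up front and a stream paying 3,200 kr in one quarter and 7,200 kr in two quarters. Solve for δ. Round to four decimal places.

δ ≈ 0.6200

The stream is worth 3200δ + 7200δ² today, so 3200δ + 7200δ² = 4751.68.
Rearranged: 7200δ² + 3200δ − 4751.68 = 0.
By the quadratic formula (taking the positive root), δ = (−3200 + √147088384.00) / 14400 ≈ 0.6200.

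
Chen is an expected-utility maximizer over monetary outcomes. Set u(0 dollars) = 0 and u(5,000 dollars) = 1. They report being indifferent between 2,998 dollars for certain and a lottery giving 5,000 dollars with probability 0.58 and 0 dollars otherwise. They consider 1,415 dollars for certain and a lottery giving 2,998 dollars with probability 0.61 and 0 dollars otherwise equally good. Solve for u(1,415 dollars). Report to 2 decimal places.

From the first indifference, u(2,998 dollars) = 0.58·u(5,000 dollars) + 0.42·u(0 dollars) = 0.58·1 + 0.42·0 = 0.58.
Chaining: u(1,415 dollars) = 0.61·0.58 + 0.39·0.00 = 0.3538.

0.35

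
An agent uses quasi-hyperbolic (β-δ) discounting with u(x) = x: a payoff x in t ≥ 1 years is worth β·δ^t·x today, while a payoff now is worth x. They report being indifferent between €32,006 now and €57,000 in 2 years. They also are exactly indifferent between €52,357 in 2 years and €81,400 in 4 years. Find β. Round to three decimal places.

β ≈ 0.873

The second indifference involves only future payoffs, so β cancels: β·δ^2·52357 = β·δ^4·81400, giving δ^2 = 52357/81400 = 0.64321, so δ = 0.80200.
Now use the now-vs-future pair: 32006 = β·δ^2·57000 gives β = 32006/(0.64321·57000) ≈ 0.873.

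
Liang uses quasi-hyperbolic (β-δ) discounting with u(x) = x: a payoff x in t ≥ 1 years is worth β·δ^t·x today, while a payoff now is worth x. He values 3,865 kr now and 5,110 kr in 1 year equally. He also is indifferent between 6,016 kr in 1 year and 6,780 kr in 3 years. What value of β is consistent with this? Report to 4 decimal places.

β ≈ 0.8030

The second indifference involves only future payoffs, so β cancels: β·δ^1·6016 = β·δ^3·6780, giving δ^2 = 6016/6780 = 0.88732, so δ = 0.94197.
Now use the now-vs-future pair: 3865 = β·δ·5110 gives β = 3865/(0.94197·5110) ≈ 0.8030.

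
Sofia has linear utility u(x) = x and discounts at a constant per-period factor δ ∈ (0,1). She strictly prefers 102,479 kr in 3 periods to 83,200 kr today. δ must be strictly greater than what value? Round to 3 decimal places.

δ > 0.933

Under u(x) = x this choice says 83200 < δ^3·102479.
Dividing by 102479: δ^3 > 0.81187. Both sides are positive, so the cube root keeps the direction.
δ > (83200/102479)^(1/3) ≈ 0.933.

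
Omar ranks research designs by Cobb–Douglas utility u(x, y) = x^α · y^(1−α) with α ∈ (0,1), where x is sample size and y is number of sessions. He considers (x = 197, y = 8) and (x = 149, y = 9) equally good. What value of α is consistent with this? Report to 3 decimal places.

Set the two utilities equal: 197^α·8^(1−α) = 149^α·9^(1−α).
(197/149)^α = (9/8)^(1−α); take logs: α·ln(197/149) = (1−α)·ln(9/8), i.e. α·0.279257 = (1−α)·0.117783.
With A = 0.279257 and B = 0.117783: α·A = (1−α)·B, so α = B/(A+B) = 0.117783/0.397040 ≈ 0.297.

α ≈ 0.297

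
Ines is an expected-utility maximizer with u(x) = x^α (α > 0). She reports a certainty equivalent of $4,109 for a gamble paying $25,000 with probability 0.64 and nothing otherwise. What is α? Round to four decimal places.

α ≈ 0.2472

EU(lottery) = 0.64·25000^α + 0.36·0 = 0.64·25000^α.
Setting u(4109) equal to that: 4109^α = 0.64·25000^α ⇒ (4109/25000)^α = 0.64.
Take logs: α = ln 0.64 / ln(4109/25000) ≈ 0.247155.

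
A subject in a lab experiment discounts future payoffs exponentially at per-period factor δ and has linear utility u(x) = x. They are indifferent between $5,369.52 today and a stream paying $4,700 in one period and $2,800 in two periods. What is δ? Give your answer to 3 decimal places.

δ ≈ 0.780

Equating present values: 5369.52 = 4700δ + 2800δ².
Rearranged: 2800δ² + 4700δ − 5369.52 = 0.
δ = (−4700 + √(4700² + 4·2800·5369.52)) / (2·2800) = (−4700 + √82228624.00) / 5600 ≈ 0.780.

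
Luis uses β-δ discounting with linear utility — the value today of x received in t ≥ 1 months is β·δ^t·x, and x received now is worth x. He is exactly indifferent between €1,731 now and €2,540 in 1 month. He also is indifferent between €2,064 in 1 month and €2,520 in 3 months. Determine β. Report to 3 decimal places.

β ≈ 0.753

From the later pair, β·δ^1·2064 = β·δ^3·2520; dividing through, δ^2 = 2064/2520 = 0.81905, so δ = 0.90501.
The first indifference: 1731 = β·δ·2540, so β = 1731/(δ·2540) = 1731/(0.90501·2540) ≈ 0.753.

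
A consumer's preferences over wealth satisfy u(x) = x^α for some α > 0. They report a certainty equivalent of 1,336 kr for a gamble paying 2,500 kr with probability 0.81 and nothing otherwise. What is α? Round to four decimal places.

α ≈ 0.3363

EU(lottery) = 0.81·2500^α + 0.19·0 = 0.81·2500^α.
Indifference: 1336^α = 0.81·2500^α, so (1336/2500)^α = 0.81.
Taking logs: α·ln(1336/2500) = ln(0.81), so α = -0.2107210 / -0.6266107 ≈ 0.3363.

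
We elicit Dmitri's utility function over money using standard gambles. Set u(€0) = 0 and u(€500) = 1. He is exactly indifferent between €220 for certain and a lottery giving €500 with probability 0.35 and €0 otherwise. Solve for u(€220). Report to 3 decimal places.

The indifference gives u(€220) = 0.35·u(€500) + 0.65·u(€0) = 0.35·1 + 0.65·0 = 0.35.

0.350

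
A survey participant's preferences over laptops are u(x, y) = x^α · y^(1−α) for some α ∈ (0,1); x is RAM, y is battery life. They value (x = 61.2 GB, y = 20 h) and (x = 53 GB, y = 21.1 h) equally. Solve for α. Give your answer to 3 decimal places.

α ≈ 0.271

The Cobb–Douglas utilities coincide, so 61.2^α·20^(1−α) = 53^α·21.1^(1−α).
Rearrange to (61.2/53)^α = (21.1/20)^(1−α) and take logs: α·0.143855 = (1−α)·0.053541.
With A = 0.143855 and B = 0.053541: α·A = (1−α)·B, so α = B/(A+B) = 0.053541/0.197396 ≈ 0.271.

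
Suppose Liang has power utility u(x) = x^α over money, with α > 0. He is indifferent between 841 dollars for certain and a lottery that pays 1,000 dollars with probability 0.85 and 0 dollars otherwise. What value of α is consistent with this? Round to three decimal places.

Since u(0) = 0, the lottery's EU is 0.85·1000^α.
Setting u(841) equal to that: 841^α = 0.85·1000^α ⇒ (841/1000)^α = 0.85.
Taking logs: α·ln(841/1000) = ln(0.85), so α = -0.162519 / -0.173164 ≈ 0.939.

α ≈ 0.939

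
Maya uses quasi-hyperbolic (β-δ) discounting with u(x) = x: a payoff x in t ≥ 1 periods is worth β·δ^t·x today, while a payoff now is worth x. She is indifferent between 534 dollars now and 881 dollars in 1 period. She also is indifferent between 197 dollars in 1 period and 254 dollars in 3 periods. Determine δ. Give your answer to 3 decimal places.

The second indifference involves only future payoffs, so β cancels: β·δ^1·197 = β·δ^3·254, giving δ^2 = 197/254 = 0.77559, so δ = 0.88068.

δ ≈ 0.881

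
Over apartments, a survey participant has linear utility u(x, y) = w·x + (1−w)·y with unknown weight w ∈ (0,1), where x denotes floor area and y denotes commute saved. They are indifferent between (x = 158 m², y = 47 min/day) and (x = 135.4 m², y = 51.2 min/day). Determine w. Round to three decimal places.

w = 0.157

Indifference: w·158 + (1−w)·47 = w·135.4 + (1−w)·51.2.
Collecting terms: w·22.6 = (1−w)·4.2.
Hence w = 4.2/(22.6+4.2) = 4.2/26.8 = 0.157.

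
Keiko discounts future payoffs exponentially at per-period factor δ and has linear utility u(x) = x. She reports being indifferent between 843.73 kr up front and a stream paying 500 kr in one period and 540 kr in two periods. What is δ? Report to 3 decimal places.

δ ≈ 0.870

Present value of the stream is 500·δ + 540·δ². Indifference gives 500δ + 540δ² = 843.73.
That is, 540δ² + 500δ − 843.73 = 0, a quadratic in δ.
By the quadratic formula (taking the positive root), δ = (−500 + √2072456.80) / 1080 ≈ 0.870.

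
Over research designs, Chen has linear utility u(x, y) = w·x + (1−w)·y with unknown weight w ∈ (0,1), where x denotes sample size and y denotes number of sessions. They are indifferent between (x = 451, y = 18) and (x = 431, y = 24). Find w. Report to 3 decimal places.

Equating utilities: w·451 + (1−w)·18 = w·431 + (1−w)·24.
Collecting terms: w·20 = (1−w)·6.
So w/(1−w) = 6/20 = 0.3000, giving w = 6/(20+6) = 0.231.

w = 0.231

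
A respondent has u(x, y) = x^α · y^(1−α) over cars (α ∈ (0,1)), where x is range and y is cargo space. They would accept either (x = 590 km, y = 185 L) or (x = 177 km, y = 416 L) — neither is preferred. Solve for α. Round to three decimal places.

α ≈ 0.402

The Cobb–Douglas utilities coincide, so 590^α·185^(1−α) = 177^α·416^(1−α).
Taking logs: α·ln 590 + (1−α)·ln 185 = α·ln 177 + (1−α)·ln 416, i.e. α·1.203973 = (1−α)·0.810329.
Thus α·(2.014302) = 0.810329, so α = 0.810329/2.014302 ≈ 0.402.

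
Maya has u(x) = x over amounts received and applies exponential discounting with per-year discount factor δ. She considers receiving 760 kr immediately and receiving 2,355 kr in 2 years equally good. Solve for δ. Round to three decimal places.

Indifference means u(760) = δ^2 · u(2355), so δ^2 = u(760)/u(2355).
With u(x) = x: δ^2 = 760/2355 = 0.32272.
So δ = 0.32272^(1/2) ≈ 0.568.

δ ≈ 0.568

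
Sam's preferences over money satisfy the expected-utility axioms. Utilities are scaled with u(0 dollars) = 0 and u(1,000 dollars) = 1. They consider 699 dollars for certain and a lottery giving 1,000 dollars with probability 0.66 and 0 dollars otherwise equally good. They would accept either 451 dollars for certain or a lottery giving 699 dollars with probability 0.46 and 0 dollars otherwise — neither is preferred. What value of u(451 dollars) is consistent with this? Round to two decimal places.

First, u(699 dollars) = 0.66·u(1,000 dollars) + 0.34·u(0 dollars) = 0.66.
Then u(451 dollars) = 0.46·u(699 dollars) + 0.54·u(0 dollars) = 0.46·0.66 + 0.54·0.00 = 0.3036.

0.30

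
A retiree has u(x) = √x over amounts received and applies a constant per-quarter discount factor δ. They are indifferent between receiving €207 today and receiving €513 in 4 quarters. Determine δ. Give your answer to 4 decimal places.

δ ≈ 0.8928

Indifference means u(207) = δ^4 · u(513), so δ^4 = u(207)/u(513).
With u(x) = √x: δ^4 = √207/√513 = √(207/513) = 0.63522.
Taking the 4th root: δ = 0.63522^(1/4) ≈ 0.8928.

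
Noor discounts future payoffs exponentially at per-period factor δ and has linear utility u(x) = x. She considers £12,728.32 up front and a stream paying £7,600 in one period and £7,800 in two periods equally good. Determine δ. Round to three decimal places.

δ ≈ 0.880

The stream is worth 7600δ + 7800δ² today, so 7600δ + 7800δ² = 12728.32.
Rearranged: 7800δ² + 7600δ − 12728.32 = 0.
By the quadratic formula (taking the positive root), δ = (−7600 + √454883584.00) / 15600 ≈ 0.880.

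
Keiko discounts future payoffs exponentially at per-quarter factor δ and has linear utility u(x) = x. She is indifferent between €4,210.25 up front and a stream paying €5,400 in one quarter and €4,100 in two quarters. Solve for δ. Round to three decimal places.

δ ≈ 0.550

Equating present values: 4210.25 = 5400δ + 4100δ².
That is, 4100δ² + 5400δ − 4210.25 = 0, a quadratic in δ.
By the quadratic formula (taking the positive root), δ = (−5400 + √98208100.00) / 8200 ≈ 0.550.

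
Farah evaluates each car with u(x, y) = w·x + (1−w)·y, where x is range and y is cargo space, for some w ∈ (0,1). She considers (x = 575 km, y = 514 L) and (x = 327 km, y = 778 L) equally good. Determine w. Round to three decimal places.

w = 0.516

Indifference: w·575 + (1−w)·514 = w·327 + (1−w)·778.
Collecting terms: w·248 = (1−w)·264.
So w/(1−w) = 264/248 = 1.0645, giving w = 264/(248+264) = 0.516.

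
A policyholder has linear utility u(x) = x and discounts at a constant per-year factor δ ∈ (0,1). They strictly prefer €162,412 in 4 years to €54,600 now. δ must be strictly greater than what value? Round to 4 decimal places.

δ > 0.7615

The preference means 54600 < δ^4·162412.
Dividing by 162412: δ^4 > 0.33618. Both sides are positive, so the 4th root keeps the direction.
δ > 0.33618^(1/4) = 0.7615.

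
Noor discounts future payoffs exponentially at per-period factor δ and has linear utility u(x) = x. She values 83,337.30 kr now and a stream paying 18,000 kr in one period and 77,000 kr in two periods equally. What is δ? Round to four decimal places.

δ ≈ 0.9300

The stream is worth 18000δ + 77000δ² today, so 18000δ + 77000δ² = 83337.30.
That is, 77000δ² + 18000δ − 83337.30 = 0, a quadratic in δ.
δ = (−18000 + √(18000² + 4·77000·83337.30)) / (2·77000) = (−18000 + √25991888400.00) / 154000 ≈ 0.9300.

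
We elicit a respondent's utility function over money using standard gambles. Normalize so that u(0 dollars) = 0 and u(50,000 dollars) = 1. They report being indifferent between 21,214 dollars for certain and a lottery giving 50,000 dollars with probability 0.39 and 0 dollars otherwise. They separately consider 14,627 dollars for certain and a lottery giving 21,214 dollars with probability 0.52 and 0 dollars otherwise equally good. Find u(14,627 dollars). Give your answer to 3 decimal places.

0.203

First, u(21,214 dollars) = 0.39·u(50,000 dollars) + 0.61·u(0 dollars) = 0.39.
Then u(14,627 dollars) = 0.52·u(21,214 dollars) + 0.48·u(0 dollars) = 0.52·0.39 + 0.48·0.00 = 0.2028.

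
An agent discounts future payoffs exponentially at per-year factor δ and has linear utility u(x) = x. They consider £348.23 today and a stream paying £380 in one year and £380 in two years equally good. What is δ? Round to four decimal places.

δ ≈ 0.5800

Present value of the stream is 380·δ + 380·δ². Indifference gives 380δ + 380δ² = 348.23.
So 380δ² + 380δ − 348.23 = 0.
δ = (−380 + √(380² + 4·380·348.23)) / (2·380) = (−380 + √673709.60) / 760 ≈ 0.5800.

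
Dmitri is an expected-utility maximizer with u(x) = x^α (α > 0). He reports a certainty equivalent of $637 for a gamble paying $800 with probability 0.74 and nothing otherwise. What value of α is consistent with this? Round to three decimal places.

α ≈ 1.322

EU(lottery) = 0.74·800^α + 0.26·0 = 0.74·800^α.
Equating: 637^α = 0.74·800^α, i.e. 0.7963^α = 0.74.
Take logs: α = ln 0.74 / ln(637/800) ≈ 1.32155.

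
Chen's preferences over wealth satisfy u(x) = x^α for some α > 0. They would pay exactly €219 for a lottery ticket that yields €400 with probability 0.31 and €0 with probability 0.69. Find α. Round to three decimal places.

α ≈ 1.944

The lottery's expected utility is 0.31·u(400) + 0.69·u(0) = 0.31·400^α (since u(0) = 0 for α > 0).
Setting u(219) equal to that: 219^α = 0.31·400^α ⇒ (219/400)^α = 0.31.
Take logs: α = ln 0.31 / ln(219/400) ≈ 1.94422.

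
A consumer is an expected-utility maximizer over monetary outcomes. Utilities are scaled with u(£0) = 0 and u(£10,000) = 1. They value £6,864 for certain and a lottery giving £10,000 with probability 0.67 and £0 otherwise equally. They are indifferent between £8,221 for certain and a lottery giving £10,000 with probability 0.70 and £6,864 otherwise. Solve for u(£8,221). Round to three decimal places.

First, u(£6,864) = 0.67·u(£10,000) + 0.33·u(£0) = 0.67.
Chaining: u(£8,221) = 0.70·1.00 + 0.30·0.67 = 0.9010.

0.901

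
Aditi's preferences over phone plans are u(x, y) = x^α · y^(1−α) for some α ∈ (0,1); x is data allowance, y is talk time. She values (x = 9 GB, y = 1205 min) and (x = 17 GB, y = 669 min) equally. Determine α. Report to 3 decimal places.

α ≈ 0.481

Set the two utilities equal: 9^α·1205^(1−α) = 17^α·669^(1−α).
Rearrange to (9/17)^α = (669/1205)^(1−α) and take logs: α·-0.635989 = (1−α)·-0.588451.
With A = -0.635989 and B = -0.588451: α·A = (1−α)·B, so α = B/(A+B) = -0.588451/-1.224440 ≈ 0.481.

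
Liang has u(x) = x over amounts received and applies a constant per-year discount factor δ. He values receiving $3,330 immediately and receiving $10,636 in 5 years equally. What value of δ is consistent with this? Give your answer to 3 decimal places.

Equating discounted utilities: u(3330) = δ^5·u(10636) ⇒ δ^5 = u(3330)/u(10636).
With u(x) = x: δ^5 = 3330/10636 = 0.31309.
Taking the 5th root: δ = 0.31309^(1/5) ≈ 0.793.

δ ≈ 0.793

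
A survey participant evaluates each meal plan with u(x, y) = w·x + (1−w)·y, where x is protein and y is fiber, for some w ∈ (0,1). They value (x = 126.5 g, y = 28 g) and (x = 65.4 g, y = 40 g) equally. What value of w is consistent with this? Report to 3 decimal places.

w = 0.164

Equating utilities: w·126.5 + (1−w)·28 = w·65.4 + (1−w)·40.
w·(126.5−65.4) = (1−w)·(40−28), i.e. w·61.1 = (1−w)·12.
Hence w = 12/(61.1+12) = 12/73.1 = 0.164.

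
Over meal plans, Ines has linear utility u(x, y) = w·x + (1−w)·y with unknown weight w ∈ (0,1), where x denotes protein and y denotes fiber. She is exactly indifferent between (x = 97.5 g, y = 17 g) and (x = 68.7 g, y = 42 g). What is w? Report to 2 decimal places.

Indifference: w·97.5 + (1−w)·17 = w·68.7 + (1−w)·42.
w·(97.5−68.7) = (1−w)·(42−17), i.e. w·28.8 = (1−w)·25.
Hence w = 25/(28.8+25) = 25/53.8 = 0.46.

w = 0.46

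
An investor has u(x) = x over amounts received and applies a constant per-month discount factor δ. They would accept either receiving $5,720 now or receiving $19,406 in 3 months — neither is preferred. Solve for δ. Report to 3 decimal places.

Indifference means u(5720) = δ^3 · u(19406), so δ^3 = u(5720)/u(19406).
With u(x) = x: δ^3 = 5720/19406 = 0.29475.
Hence δ = (0.29475)^(1/3) = 0.66551.

δ ≈ 0.666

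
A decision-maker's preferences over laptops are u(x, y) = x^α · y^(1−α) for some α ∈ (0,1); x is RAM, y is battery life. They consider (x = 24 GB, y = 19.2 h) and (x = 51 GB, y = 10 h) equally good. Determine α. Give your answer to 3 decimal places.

α ≈ 0.464

Indifference: 24^α · 19.2^(1−α) = 51^α · 10^(1−α).
(24/51)^α = (10/19.2)^(1−α); take logs: α·ln(24/51) = (1−α)·ln(10/19.2), i.e. α·-0.753772 = (1−α)·-0.652325.
So α/(1−α) = (-0.652325)/(-0.753772) = 0.865414, and α = 0.865414/1.865414 ≈ 0.464.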